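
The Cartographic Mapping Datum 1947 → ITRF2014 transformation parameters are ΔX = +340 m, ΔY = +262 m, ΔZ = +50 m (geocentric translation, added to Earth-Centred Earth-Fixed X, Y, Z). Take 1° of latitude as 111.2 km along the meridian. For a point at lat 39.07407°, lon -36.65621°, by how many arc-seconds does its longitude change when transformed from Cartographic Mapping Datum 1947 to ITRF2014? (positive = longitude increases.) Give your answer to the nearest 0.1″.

sin φ = 0.630325, cos φ = 0.776332, sin λ = -0.597012, cos λ = 0.802232.
East component: ΔE = −sin λ·ΔX + cos λ·ΔY = −(-0.597012)(340) + (0.802232)(262) = 413.17 m.
1° of latitude spans 111200 m; at latitude φ, 1° of longitude spans that × cos φ = 86328.1 m, so Δλ = 413.17 / 86328.1 × 3600 = 17.230″.

Δλ = 17.2″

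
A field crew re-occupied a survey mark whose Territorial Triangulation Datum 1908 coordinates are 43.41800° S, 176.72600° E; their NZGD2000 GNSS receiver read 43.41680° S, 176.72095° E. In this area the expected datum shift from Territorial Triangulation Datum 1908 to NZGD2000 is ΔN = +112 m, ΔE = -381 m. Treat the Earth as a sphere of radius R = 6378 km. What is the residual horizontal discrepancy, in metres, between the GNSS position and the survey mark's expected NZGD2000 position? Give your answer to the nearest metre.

Observed coordinate differences: Δφ = +0.00120°, Δλ = -0.00505°.
Converting to metres (1° lat = 111317 m, cos φ = 0.726359): observed ΔN = 133.6 m, observed ΔE = -408.3 m.
Subtracting the expected shift leaves a residual of 133.6 − (112) = 21.6 m north and -408.3 − (-381) = -27.3 m east.
Residual distance = √(21.6² + (-27.3)²) = 34.8 m.

35 m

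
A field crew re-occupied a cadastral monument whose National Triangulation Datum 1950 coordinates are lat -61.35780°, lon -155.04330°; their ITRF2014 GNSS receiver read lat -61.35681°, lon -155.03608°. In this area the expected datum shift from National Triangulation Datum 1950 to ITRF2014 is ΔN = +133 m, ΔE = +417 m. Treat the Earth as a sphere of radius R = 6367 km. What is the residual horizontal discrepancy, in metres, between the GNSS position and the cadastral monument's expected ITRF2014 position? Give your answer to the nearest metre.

40 m

Observed coordinate differences: Δφ = +0.00099°, Δλ = +0.00722°.
Converting to metres (1° lat = 111125 m, cos φ = 0.479338): observed ΔN = 110.0 m, observed ΔE = 384.6 m.
Subtracting the expected shift leaves a residual of 110.0 − (133) = -23.0 m north and 384.6 − (417) = -32.4 m east.
Residual distance = √((-23.0)² + (-32.4)²) = 39.7 m.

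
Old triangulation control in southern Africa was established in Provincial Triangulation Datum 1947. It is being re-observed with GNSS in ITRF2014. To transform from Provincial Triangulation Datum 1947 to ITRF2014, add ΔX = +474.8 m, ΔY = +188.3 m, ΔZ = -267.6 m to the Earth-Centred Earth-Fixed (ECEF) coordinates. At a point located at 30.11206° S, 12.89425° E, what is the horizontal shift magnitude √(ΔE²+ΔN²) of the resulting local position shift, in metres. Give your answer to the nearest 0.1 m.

The local east axis at (φ, λ) is (−sin λ, cos λ, 0), so ΔE = −sin(12.89425°)·474.8 + cos(12.89425°)·188.3 = 77.60 m.
The local north axis is (−sin φ cos λ, −sin φ sin λ, cos φ), giving ΔN = 232.197 + 21.081 − 231.486 = 21.79 m.
Horizontal magnitude = √(ΔE² + ΔN²) = √(77.60² + 21.79²) = 80.60 m.

80.6 m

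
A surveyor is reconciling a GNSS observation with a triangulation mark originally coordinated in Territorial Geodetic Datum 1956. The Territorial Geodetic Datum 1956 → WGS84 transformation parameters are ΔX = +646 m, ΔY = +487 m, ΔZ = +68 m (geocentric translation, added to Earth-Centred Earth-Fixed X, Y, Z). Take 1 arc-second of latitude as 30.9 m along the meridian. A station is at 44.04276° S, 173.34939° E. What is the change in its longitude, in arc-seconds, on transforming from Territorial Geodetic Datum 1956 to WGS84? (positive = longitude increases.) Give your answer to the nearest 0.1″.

Δλ = -25.1″

sin φ = -0.695195, cos φ = 0.718821, sin λ = 0.115815, cos λ = -0.993271.
East component: ΔE = −sin λ·ΔX + cos λ·ΔY = −(0.115815)(646) + (-0.993271)(487) = -558.54 m.
1° of latitude spans 3600 × 30.90 = 111240 m; at latitude φ, 1° of longitude spans that × cos φ = 79961.7 m, so Δλ = -558.54 / 79961.7 × 3600 = -25.146″.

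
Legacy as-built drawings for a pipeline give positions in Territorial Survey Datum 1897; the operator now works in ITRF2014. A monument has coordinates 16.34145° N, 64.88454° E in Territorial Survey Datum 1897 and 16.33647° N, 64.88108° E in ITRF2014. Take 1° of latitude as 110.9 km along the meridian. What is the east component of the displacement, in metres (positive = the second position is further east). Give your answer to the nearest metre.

ΔE = -368 m

Δφ = 16.33647° − 16.34145° = -0.00498°; Δλ = 64.88108° − 64.88454° = -0.00346°.
ΔN = Δφ × 110900 = -552.3 m; ΔE = Δλ × 110900 × cos(16.34145°) = -0.00346 × 110900 × 0.959602 = -368.2 m.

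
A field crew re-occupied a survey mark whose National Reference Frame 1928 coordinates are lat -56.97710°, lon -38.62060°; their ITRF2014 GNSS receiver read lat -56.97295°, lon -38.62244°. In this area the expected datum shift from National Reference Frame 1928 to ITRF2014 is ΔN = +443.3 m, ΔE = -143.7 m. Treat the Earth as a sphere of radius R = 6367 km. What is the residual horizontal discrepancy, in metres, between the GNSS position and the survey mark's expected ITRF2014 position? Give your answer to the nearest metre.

37 m

Observed coordinate differences: Δφ = +0.00415°, Δλ = -0.00184°.
Converting to metres (1° lat = 111125 m, cos φ = 0.544974): observed ΔN = 461.2 m, observed ΔE = -111.4 m.
Subtracting the expected shift leaves a residual of 461.2 − (443.3) = 17.9 m north and -111.4 − (-143.7) = 32.3 m east.
Residual distance = √(17.9² + 32.3²) = 36.9 m.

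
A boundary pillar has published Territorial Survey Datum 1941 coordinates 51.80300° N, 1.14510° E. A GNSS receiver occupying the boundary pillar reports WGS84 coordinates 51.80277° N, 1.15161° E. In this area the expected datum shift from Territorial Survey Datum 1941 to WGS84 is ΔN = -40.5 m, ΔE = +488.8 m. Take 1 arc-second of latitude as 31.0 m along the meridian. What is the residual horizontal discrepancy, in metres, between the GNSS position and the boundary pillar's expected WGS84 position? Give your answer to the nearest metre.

Observed coordinate differences: Δφ = -0.00023°, Δλ = +0.00651°.
Converting to metres (1° lat = 111600 m, cos φ = 0.618367): observed ΔN = -25.7 m, observed ΔE = 449.3 m.
Subtracting the expected shift leaves a residual of -25.7 − (-40.5) = 14.8 m north and 449.3 − (488.8) = -39.5 m east.
Residual distance = √(14.8² + (-39.5)²) = 42.2 m.

42 m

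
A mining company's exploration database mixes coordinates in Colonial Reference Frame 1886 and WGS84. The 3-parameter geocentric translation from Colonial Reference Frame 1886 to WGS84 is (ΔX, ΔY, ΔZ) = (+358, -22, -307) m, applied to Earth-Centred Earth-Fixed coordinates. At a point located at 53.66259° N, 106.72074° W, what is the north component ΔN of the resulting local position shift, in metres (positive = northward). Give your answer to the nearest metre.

At φ = 53.66259°, λ = -106.72074°: sin φ = 0.805542, cos φ = 0.592539, sin λ = -0.957718, cos λ = -0.287707.
ΔN = −sin φ cos λ·ΔX − sin φ sin λ·ΔY + cos φ·ΔZ = −(0.805542)(-0.287707)(358) − (0.805542)(-0.957718)(-22) + (0.592539)(-307) = -115.91 m.

ΔN = -116 m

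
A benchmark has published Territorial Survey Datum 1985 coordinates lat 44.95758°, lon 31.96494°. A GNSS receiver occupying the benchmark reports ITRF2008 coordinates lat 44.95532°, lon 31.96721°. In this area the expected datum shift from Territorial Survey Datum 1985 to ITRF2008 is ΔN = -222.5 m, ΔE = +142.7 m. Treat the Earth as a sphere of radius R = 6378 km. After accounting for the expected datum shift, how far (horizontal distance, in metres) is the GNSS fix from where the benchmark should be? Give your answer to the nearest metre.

46 m

Observed coordinate differences: Δφ = -0.00226°, Δλ = +0.00227°.
Converting to metres (1° lat = 111317 m, cos φ = 0.707630): observed ΔN = -251.6 m, observed ΔE = 178.8 m.
Subtracting the expected shift leaves a residual of -251.6 − (-222.5) = -29.1 m north and 178.8 − (142.7) = 36.1 m east.
Residual distance = √((-29.1)² + 36.1²) = 46.4 m.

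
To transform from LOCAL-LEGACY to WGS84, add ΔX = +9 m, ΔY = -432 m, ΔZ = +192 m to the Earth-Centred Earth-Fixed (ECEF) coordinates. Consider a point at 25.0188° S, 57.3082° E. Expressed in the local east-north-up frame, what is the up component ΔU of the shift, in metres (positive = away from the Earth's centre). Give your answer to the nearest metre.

The local up (radial) axis is (cos φ cos λ, cos φ sin λ, sin φ), giving ΔU = 4.405 − 329.452 − 81.200 = -406.25 m.

ΔU = -406 m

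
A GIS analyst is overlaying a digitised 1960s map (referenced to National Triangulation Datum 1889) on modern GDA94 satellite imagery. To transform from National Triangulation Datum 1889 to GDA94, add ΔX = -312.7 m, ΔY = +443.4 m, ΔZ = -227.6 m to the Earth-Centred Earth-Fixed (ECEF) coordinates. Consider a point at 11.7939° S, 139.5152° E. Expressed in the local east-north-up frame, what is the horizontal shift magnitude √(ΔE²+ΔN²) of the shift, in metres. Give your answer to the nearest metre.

At φ = -11.7939°, λ = 139.5152°: sin φ = -0.204392, cos φ = 0.978889, sin λ = 0.649246, cos λ = -0.760578.
ΔE = −sin λ·ΔX + cos λ·ΔY = −(0.649246)·(-312.7) + (-0.760578)·(443.4) = -134.22 m.
ΔN = −sin φ cos λ·ΔX − sin φ sin λ·ΔY + cos φ·ΔZ = −(-0.204392)(-0.760578)(-312.7) − (-0.204392)(0.649246)(443.4) + (0.978889)(-227.6) = -115.34 m.
Horizontal magnitude = √(ΔE² + ΔN²) = √((-134.22)² + (-115.34)²) = 176.97 m.

177 m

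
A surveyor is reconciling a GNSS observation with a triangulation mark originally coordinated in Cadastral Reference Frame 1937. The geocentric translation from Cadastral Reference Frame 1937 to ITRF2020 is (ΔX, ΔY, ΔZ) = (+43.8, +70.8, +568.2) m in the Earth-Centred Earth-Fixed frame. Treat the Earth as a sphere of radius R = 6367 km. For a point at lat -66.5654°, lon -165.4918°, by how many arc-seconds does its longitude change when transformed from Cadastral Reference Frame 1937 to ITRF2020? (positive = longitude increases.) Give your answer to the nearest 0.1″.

Δλ = -4.7″

sin φ = -0.917515, cos φ = 0.397702, sin λ = -0.250519, cos λ = -0.968112.
East component: ΔE = −sin λ·ΔX + cos λ·ΔY = −(-0.250519)(43.8) + (-0.968112)(70.8) = -57.57 m.
1° of latitude spans πR/180 = 111125 m; at latitude φ, 1° of longitude spans that × cos φ = 44194.7 m, so Δλ = -57.57 / 44194.7 × 3600 = -4.689″.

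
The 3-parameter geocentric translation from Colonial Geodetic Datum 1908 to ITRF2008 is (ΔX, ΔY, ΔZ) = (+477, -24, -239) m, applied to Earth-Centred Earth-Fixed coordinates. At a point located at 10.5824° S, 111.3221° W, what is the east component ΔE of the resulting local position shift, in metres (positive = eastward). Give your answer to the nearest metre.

ΔE = 453 m

The local east axis at (φ, λ) is (−sin λ, cos λ, 0), so ΔE = −sin(-111.3221°)·477 + cos(-111.3221°)·(-24) = 453.08 m.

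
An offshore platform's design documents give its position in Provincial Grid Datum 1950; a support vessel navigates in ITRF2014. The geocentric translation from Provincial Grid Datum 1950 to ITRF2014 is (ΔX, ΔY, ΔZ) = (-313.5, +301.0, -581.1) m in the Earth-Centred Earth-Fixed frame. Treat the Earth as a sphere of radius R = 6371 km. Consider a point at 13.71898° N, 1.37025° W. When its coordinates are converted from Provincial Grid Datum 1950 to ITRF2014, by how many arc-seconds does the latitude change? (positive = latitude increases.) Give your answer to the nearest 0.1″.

Δφ = -15.8″

sin φ = 0.237160, cos φ = 0.971471, sin λ = -0.023913, cos λ = 0.999714.
North component: ΔN = −sin φ cos λ·ΔX − sin φ sin λ·ΔY + cos φ·ΔZ = −(0.237160)(0.999714)(-313.5) − (0.237160)(-0.023913)(301.0) + (0.971471)(-581.1) = -488.49 m.
1° of latitude spans πR/180 = 111195 m, so Δφ = -488.49 / 111195 × 3600 = -15.815″.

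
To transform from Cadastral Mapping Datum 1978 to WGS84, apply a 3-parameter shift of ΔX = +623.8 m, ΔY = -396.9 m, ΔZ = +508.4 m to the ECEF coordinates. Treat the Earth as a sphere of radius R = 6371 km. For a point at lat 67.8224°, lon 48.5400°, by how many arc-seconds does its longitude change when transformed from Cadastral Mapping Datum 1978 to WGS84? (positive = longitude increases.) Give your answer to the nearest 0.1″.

sin φ = 0.926018, cos φ = 0.377479, sin λ = 0.749418, cos λ = 0.662097.
East component: ΔE = −sin λ·ΔX + cos λ·ΔY = −(0.749418)(623.8) + (0.662097)(-396.9) = -730.27 m.
1° of latitude spans πR/180 = 111195 m; at latitude φ, 1° of longitude spans that × cos φ = 41973.7 m, so Δλ = -730.27 / 41973.7 × 3600 = -62.634″.

Δλ = -62.6″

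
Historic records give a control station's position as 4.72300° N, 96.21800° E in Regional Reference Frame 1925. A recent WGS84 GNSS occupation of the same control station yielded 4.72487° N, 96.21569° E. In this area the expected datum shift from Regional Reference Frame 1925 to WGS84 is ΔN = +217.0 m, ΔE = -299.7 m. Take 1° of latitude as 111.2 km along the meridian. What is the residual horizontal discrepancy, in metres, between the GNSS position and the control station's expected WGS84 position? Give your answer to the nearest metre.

Observed coordinate differences: Δφ = +0.00187°, Δλ = -0.00231°.
Converting to metres (1° lat = 111200 m, cos φ = 0.996604): observed ΔN = 207.9 m, observed ΔE = -256.0 m.
Subtracting the expected shift leaves a residual of 207.9 − (217.0) = -9.1 m north and -256.0 − (-299.7) = 43.7 m east.
Residual distance = √((-9.1)² + 43.7²) = 44.6 m.

45 m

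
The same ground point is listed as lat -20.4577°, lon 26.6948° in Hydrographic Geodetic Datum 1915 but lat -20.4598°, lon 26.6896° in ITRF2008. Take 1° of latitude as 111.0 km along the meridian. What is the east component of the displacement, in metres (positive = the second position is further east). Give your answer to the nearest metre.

ΔE = -541 m

Δφ = -20.4598° − -20.4577° = -0.0021°; Δλ = 26.6896° − 26.6948° = -0.0052°.
ΔN = Δφ × 111000 = -233.1 m; ΔE = Δλ × 111000 × cos(-20.4577°) = -0.0052 × 111000 × 0.936930 = -540.8 m.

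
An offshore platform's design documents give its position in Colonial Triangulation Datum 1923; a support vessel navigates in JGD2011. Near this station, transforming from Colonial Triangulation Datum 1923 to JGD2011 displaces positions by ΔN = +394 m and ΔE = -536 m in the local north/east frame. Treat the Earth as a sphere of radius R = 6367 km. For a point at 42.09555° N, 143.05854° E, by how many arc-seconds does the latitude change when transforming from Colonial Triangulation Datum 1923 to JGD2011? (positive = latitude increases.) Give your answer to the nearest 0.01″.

Δφ = 12.76″

On a sphere of radius R, 1 rad of latitude = R, so Δφ = ΔN / R = 394.0 / 6367000 = 6.1882e-05 rad = 12.764″.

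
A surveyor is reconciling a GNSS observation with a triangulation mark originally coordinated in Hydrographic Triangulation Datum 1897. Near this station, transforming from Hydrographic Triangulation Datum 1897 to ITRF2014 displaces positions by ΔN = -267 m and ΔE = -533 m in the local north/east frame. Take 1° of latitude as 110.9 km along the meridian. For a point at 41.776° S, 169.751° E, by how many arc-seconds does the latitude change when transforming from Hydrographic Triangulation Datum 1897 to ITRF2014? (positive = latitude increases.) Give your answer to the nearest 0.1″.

1° of latitude = 110.9 km, so Δφ = -267.0 / 110900 = -0.0024076° = -8.667″.

Δφ = -8.7″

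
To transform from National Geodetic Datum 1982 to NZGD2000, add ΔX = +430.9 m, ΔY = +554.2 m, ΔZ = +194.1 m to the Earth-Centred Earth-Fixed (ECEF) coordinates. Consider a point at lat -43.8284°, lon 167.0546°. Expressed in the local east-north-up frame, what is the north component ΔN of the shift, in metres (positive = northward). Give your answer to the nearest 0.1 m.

ΔN = -64.8 m

The local north axis is (−sin φ cos λ, −sin φ sin λ, cos φ), giving ΔN = -290.815 + 85.976 + 140.027 = -64.81 m.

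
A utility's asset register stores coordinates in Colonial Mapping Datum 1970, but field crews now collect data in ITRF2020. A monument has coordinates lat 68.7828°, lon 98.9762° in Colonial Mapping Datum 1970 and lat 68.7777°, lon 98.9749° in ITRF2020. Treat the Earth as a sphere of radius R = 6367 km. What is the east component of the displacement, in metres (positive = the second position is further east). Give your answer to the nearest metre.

Δφ = 68.7777° − 68.7828° = -0.0051°; Δλ = 98.9749° − 98.9762° = -0.0013°.
1° along a meridian = πR/180 = 111125 m.
ΔN = Δφ × 111125 = -566.7 m; ΔE = Δλ × 111125 × cos(68.7828°) = -0.0013 × 111125 × 0.361904 = -52.3 m.

ΔE = -52 m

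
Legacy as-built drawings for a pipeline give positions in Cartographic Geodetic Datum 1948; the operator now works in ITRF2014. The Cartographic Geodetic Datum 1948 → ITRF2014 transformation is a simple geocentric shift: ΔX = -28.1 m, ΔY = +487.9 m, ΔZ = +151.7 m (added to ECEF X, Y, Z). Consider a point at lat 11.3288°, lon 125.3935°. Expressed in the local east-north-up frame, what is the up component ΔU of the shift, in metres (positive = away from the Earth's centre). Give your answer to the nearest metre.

ΔU = 436 m

At φ = 11.3288°, λ = 125.3935°: sin φ = 0.196439, cos φ = 0.980516, sin λ = 0.815194, cos λ = -0.579189.
ΔU = cos φ cos λ·ΔX + cos φ sin λ·ΔY + sin φ·ΔZ = (0.980516)(-0.579189)(-28.1) + (0.980516)(0.815194)(487.9) + (0.196439)(151.7) = 435.74 m.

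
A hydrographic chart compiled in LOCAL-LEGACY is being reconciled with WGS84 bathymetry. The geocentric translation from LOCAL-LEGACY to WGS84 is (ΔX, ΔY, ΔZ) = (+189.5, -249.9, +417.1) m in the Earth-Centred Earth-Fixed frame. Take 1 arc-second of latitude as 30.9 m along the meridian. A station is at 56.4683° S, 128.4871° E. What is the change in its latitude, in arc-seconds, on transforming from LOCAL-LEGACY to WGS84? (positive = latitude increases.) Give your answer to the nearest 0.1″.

Δφ = -1.0″

sin φ = -0.833580, cos φ = 0.552398, sin λ = 0.782748, cos λ = -0.622338.
North component: ΔN = −sin φ cos λ·ΔX − sin φ sin λ·ΔY + cos φ·ΔZ = −(-0.833580)(-0.622338)(189.5) − (-0.833580)(0.782748)(-249.9) + (0.552398)(417.1) = -30.96 m.
1° of latitude spans 3600 × 30.90 = 111240 m, so Δφ = -30.96 / 111240 × 3600 = -1.002″.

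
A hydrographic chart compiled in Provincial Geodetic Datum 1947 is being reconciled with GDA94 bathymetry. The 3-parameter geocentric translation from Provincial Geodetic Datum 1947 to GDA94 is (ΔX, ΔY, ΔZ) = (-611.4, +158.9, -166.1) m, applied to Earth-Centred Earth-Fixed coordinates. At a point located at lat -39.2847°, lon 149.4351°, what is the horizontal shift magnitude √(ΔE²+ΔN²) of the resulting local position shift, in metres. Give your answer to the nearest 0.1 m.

The local east axis at (φ, λ) is (−sin λ, cos λ, 0), so ΔE = −sin(149.4351°)·(-611.4) + cos(149.4351°)·158.9 = 174.08 m.
The local north axis is (−sin φ cos λ, −sin φ sin λ, cos φ), giving ΔN = 333.333 + 51.162 − 128.563 = 255.93 m.
Horizontal magnitude = √(ΔE² + ΔN²) = √(174.08² + 255.93²) = 309.53 m.

309.5 m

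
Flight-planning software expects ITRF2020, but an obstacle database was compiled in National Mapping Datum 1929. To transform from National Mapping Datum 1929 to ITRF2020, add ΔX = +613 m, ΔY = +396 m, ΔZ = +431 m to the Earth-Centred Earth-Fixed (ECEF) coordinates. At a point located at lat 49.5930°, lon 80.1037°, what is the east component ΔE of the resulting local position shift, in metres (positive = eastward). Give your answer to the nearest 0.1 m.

ΔE = -535.8 m

The local east axis at (φ, λ) is (−sin λ, cos λ, 0), so ΔE = −sin(80.1037°)·613 + cos(80.1037°)·396 = -535.82 m.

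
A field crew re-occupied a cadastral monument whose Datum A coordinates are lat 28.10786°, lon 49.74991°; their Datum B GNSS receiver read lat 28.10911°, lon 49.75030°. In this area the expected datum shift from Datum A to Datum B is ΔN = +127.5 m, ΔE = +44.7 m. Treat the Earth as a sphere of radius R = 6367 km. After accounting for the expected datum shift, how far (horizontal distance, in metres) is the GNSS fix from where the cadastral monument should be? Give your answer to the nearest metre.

13 m

Observed coordinate differences: Δφ = +0.00125°, Δλ = +0.00039°.
Converting to metres (1° lat = 111125 m, cos φ = 0.882062): observed ΔN = 138.9 m, observed ΔE = 38.2 m.
Subtracting the expected shift leaves a residual of 138.9 − (127.5) = 11.4 m north and 38.2 − (44.7) = -6.5 m east.
Residual distance = √(11.4² + (-6.5)²) = 13.1 m.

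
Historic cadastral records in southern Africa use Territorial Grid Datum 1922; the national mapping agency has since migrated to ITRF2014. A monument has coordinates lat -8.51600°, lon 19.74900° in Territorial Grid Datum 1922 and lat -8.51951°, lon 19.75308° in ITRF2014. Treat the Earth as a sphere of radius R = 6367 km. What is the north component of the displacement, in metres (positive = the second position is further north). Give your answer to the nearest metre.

Δφ = -8.51951° − -8.51600° = -0.00351°; Δλ = 19.75308° − 19.74900° = +0.00408°.
1° along a meridian = πR/180 = 111125 m.
ΔN = Δφ × 111125 = -390.0 m; ΔE = Δλ × 111125 × cos(-8.51600°) = +0.00408 × 111125 × 0.988975 = 448.4 m.

ΔN = -390 m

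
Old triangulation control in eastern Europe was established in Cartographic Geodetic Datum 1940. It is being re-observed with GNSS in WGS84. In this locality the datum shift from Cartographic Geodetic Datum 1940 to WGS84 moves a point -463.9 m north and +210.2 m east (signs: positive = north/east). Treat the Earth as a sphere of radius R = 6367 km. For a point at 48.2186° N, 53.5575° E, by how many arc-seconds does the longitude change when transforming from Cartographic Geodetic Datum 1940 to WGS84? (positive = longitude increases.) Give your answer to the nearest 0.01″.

At latitude 48.2186°, cos φ = 0.666290.
One radian of longitude at latitude φ spans R cos φ, so Δλ = ΔE / (R cos φ) = 210.2 / (6367000 × 0.666290) = 4.9549e-05 rad = 10.220″.

Δλ = 10.22″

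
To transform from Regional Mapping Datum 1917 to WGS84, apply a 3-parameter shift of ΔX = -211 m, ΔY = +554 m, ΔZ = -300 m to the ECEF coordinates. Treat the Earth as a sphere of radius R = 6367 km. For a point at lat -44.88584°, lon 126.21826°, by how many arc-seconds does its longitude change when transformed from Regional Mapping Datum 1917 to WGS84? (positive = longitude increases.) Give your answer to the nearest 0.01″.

Δλ = -7.18″

sin φ = -0.705696, cos φ = 0.708514, sin λ = 0.806772, cos λ = -0.590863.
East component: ΔE = −sin λ·ΔX + cos λ·ΔY = −(0.806772)(-211) + (-0.590863)(554) = -157.11 m.
1° of latitude spans πR/180 = 111125 m; at latitude φ, 1° of longitude spans that × cos φ = 78733.7 m, so Δλ = -157.11 / 78733.7 × 3600 = -7.184″.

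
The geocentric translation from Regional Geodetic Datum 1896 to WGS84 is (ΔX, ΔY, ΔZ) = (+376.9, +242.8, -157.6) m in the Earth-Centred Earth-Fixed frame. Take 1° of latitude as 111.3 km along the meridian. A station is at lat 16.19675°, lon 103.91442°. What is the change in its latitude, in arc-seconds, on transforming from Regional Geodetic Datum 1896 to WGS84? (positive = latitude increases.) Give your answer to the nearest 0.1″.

Δφ = -6.2″

sin φ = 0.278937, cos φ = 0.960310, sin λ = 0.970656, cos λ = -0.240472.
North component: ΔN = −sin φ cos λ·ΔX − sin φ sin λ·ΔY + cos φ·ΔZ = −(0.278937)(-0.240472)(376.9) − (0.278937)(0.970656)(242.8) + (0.960310)(-157.6) = -191.80 m.
1° of latitude spans 111300 m, so Δφ = -191.80 / 111300 × 3600 = -6.204″.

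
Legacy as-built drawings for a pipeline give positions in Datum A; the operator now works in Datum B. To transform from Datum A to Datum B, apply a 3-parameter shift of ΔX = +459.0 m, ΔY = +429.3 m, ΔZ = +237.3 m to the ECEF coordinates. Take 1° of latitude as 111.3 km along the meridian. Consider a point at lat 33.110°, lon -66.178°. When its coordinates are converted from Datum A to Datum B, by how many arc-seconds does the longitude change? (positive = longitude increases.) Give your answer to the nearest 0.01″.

Δλ = 22.91″

sin φ = 0.546248, cos φ = 0.837623, sin λ = -0.914805, cos λ = 0.403897.
East component: ΔE = −sin λ·ΔX + cos λ·ΔY = −(-0.914805)(459.0) + (0.403897)(429.3) = 593.29 m.
1° of latitude spans 111300 m; at latitude φ, 1° of longitude spans that × cos φ = 93227.5 m, so Δλ = 593.29 / 93227.5 × 3600 = 22.910″.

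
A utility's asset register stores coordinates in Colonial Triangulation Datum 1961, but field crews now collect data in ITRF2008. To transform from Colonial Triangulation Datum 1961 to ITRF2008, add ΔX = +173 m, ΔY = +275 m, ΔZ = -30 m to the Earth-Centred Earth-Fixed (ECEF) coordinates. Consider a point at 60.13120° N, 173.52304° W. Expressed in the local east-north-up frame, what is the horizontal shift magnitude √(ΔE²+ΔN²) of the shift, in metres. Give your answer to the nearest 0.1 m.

The local east axis at (φ, λ) is (−sin λ, cos λ, 0), so ΔE = −sin(-173.52304°)·173 + cos(-173.52304°)·275 = -253.73 m.
The local north axis is (−sin φ cos λ, −sin φ sin λ, cos φ), giving ΔN = 149.063 + 26.900 − 14.940 = 161.02 m.
Horizontal magnitude = √(ΔE² + ΔN²) = √((-253.73)² + 161.02²) = 300.51 m.

300.5 m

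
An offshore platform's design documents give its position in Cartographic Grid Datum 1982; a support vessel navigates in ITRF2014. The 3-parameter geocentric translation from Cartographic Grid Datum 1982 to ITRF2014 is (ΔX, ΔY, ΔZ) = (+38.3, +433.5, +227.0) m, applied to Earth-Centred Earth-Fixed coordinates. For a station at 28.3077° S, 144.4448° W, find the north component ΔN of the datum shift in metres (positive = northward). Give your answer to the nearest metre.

ΔN = 66 m

At φ = -28.3077°, λ = -144.4448°: sin φ = -0.474207, cos φ = 0.880414, sin λ = -0.581487, cos λ = -0.813556.
ΔN = −sin φ cos λ·ΔX − sin φ sin λ·ΔY + cos φ·ΔZ = −(-0.474207)(-0.813556)(38.3) − (-0.474207)(-0.581487)(433.5) + (0.880414)(227.0) = 65.54 m.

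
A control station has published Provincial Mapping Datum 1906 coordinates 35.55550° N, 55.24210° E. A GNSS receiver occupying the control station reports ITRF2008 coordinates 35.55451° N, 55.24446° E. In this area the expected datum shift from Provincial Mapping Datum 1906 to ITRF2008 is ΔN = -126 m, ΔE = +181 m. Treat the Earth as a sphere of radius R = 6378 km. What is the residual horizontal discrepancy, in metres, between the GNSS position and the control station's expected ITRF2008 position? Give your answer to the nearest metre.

Observed coordinate differences: Δφ = -0.00099°, Δλ = +0.00236°.
Converting to metres (1° lat = 111317 m, cos φ = 0.813553): observed ΔN = -110.2 m, observed ΔE = 213.7 m.
Subtracting the expected shift leaves a residual of -110.2 − (-126) = 15.8 m north and 213.7 − (181) = 32.7 m east.
Residual distance = √(15.8² + 32.7²) = 36.3 m.

36 m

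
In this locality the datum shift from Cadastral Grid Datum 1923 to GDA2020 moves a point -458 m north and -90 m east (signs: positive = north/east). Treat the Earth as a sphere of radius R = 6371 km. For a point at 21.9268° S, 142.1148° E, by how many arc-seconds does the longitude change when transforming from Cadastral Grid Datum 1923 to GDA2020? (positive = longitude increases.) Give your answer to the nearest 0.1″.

Δλ = -3.1″

At latitude -21.9268°, cos φ = 0.927662.
One radian of longitude at latitude φ spans R cos φ, so Δλ = ΔE / (R cos φ) = -90.0 / (6371000 × 0.927662) = -1.5228e-05 rad = -3.141″.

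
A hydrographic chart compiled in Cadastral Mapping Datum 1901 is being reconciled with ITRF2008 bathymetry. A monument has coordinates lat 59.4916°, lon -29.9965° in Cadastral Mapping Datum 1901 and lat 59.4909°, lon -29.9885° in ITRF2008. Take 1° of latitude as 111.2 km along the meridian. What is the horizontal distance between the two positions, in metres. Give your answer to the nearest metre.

Δφ = 59.4909° − 59.4916° = -0.0007°; Δλ = -29.9885° − -29.9965° = +0.0080°.
ΔN = Δφ × 111200 = -77.8 m; ΔE = Δλ × 111200 × cos(59.4916°) = +0.0080 × 111200 × 0.507665 = 451.6 m.
Distance = √(ΔE² + ΔN²) = √(451.6² + (-77.8)²) = 458.3 m.

458 m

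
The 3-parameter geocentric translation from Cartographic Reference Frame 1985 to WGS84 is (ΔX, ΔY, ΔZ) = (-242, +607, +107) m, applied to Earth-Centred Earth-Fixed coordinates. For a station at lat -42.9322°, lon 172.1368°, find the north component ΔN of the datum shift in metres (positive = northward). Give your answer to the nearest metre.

ΔN = 298 m

The local north axis is (−sin φ cos λ, −sin φ sin λ, cos φ), giving ΔN = 163.284 + 56.563 + 78.341 = 298.19 m.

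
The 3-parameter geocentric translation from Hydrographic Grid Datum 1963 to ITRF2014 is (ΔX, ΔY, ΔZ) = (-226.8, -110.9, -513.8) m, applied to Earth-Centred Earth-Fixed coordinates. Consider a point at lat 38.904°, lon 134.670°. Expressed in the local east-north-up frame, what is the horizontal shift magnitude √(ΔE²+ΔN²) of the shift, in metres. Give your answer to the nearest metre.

510 m

The local east axis at (φ, λ) is (−sin λ, cos λ, 0), so ΔE = −sin(134.670°)·(-226.8) + cos(134.670°)·(-110.9) = 239.26 m.
The local north axis is (−sin φ cos λ, −sin φ sin λ, cos φ), giving ΔN = -100.135 + 49.531 − 399.839 = -450.44 m.
Horizontal magnitude = √(ΔE² + ΔN²) = √(239.26² + (-450.44)²) = 510.04 m.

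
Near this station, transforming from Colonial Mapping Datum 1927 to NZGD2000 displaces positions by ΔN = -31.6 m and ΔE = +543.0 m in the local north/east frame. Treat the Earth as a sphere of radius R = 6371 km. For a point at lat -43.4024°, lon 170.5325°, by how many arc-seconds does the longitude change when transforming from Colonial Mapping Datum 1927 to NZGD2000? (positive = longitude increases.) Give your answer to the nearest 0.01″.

Δλ = 24.20″

At latitude -43.4024°, cos φ = 0.726546.
One radian of longitude at latitude φ spans R cos φ, so Δλ = ΔE / (R cos φ) = 543.0 / (6371000 × 0.726546) = 1.1731e-04 rad = 24.197″.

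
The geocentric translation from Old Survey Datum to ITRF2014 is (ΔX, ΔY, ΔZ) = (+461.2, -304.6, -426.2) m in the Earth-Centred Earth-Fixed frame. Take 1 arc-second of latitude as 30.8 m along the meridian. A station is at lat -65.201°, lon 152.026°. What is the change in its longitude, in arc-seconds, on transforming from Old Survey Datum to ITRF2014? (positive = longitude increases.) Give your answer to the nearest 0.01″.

sin φ = -0.907785, cos φ = 0.419436, sin λ = 0.469071, cos λ = -0.883161.
East component: ΔE = −sin λ·ΔX + cos λ·ΔY = −(0.469071)(461.2) + (-0.883161)(-304.6) = 52.68 m.
1° of latitude spans 3600 × 30.80 = 110880 m; at latitude φ, 1° of longitude spans that × cos φ = 46507.1 m, so Δλ = 52.68 / 46507.1 × 3600 = 4.077″.

Δλ = 4.08″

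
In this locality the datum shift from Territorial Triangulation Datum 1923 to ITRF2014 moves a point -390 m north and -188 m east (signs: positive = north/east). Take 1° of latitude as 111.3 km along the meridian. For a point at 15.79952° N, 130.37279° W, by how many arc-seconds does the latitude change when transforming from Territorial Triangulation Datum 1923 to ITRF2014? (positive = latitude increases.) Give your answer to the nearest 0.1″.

Δφ = -12.6″

1° of latitude = 111.3 km, so Δφ = -390.0 / 111300 = -0.0035040° = -12.615″.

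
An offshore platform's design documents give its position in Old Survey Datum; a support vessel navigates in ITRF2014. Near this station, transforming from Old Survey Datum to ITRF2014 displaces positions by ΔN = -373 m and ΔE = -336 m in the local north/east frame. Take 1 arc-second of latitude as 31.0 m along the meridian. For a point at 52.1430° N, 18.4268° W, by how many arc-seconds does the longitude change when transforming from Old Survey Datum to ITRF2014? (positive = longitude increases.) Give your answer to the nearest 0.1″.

At latitude 52.1430°, cos φ = 0.613693.
1″ of longitude at this latitude = 31.00 × cos φ = 19.0245 m, so Δλ = -336.0 / 19.0245 = -17.661″.

Δλ = -17.7″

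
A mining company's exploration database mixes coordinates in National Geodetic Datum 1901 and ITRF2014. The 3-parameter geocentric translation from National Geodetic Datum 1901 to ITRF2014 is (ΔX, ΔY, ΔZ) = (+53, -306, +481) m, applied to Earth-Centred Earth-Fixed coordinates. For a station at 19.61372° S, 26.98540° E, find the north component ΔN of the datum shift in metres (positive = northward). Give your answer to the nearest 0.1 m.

The local north axis is (−sin φ cos λ, −sin φ sin λ, cos φ), giving ΔN = 15.854 − 46.609 + 453.091 = 422.34 m.

ΔN = 422.3 m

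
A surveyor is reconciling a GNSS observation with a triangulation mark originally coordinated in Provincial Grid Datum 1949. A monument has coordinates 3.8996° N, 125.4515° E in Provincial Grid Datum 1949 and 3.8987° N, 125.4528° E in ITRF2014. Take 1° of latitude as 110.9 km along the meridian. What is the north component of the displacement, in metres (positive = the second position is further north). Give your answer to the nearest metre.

Δφ = 3.8987° − 3.8996° = -0.0009°; Δλ = 125.4528° − 125.4515° = +0.0013°.
ΔN = Δφ × 110900 = -99.8 m; ΔE = Δλ × 110900 × cos(3.8996°) = +0.0013 × 110900 × 0.997685 = 143.8 m.

ΔN = -100 m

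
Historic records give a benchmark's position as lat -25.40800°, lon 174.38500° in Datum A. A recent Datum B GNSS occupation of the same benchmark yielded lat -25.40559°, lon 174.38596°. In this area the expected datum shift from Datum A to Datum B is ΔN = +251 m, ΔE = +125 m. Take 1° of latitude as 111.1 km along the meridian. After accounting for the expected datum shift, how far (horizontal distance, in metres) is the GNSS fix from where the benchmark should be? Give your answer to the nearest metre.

33 m

Observed coordinate differences: Δφ = +0.00241°, Δλ = +0.00096°.
Converting to metres (1° lat = 111100 m, cos φ = 0.903275): observed ΔN = 267.8 m, observed ΔE = 96.3 m.
Subtracting the expected shift leaves a residual of 267.8 − (251) = 16.8 m north and 96.3 − (125) = -28.7 m east.
Residual distance = √(16.8² + (-28.7)²) = 33.2 m.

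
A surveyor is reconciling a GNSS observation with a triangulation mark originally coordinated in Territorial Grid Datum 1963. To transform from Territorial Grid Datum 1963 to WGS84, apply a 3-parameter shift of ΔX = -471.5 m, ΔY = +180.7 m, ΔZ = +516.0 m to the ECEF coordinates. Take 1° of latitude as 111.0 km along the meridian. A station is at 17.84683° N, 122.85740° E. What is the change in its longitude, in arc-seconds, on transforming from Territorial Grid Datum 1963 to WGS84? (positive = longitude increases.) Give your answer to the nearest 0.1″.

Δλ = 10.2″

sin φ = 0.306473, cos φ = 0.951879, sin λ = 0.840023, cos λ = -0.542550.
East component: ΔE = −sin λ·ΔX + cos λ·ΔY = −(0.840023)(-471.5) + (-0.542550)(180.7) = 298.03 m.
1° of latitude spans 111000 m; at latitude φ, 1° of longitude spans that × cos φ = 105658.6 m, so Δλ = 298.03 / 105658.6 × 3600 = 10.155″.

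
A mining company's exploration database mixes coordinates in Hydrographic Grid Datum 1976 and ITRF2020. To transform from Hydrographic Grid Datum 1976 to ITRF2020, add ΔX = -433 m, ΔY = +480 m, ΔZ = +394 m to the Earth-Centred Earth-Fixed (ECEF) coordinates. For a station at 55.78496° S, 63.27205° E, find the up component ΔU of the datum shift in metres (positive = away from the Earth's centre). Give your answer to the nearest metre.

At φ = -55.78496°, λ = 63.27205°: sin φ = -0.826933, cos φ = 0.562300, sin λ = 0.893152, cos λ = 0.449755.
ΔU = cos φ cos λ·ΔX + cos φ sin λ·ΔY + sin φ·ΔZ = (0.562300)(0.449755)(-433) + (0.562300)(0.893152)(480) + (-0.826933)(394) = -194.25 m.

ΔU = -194 m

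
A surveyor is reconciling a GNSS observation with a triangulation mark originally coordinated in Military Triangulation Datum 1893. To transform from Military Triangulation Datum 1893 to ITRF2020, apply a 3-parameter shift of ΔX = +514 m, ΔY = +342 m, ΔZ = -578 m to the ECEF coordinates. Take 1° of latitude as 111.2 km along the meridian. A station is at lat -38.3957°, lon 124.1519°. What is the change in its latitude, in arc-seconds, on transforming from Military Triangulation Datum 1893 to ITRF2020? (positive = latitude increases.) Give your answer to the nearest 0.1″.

Δφ = -14.8″

sin φ = -0.621089, cos φ = 0.783740, sin λ = 0.827552, cos λ = -0.561389.
North component: ΔN = −sin φ cos λ·ΔX − sin φ sin λ·ΔY + cos φ·ΔZ = −(-0.621089)(-0.561389)(514) − (-0.621089)(0.827552)(342) + (0.783740)(-578) = -456.44 m.
1° of latitude spans 111200 m, so Δφ = -456.44 / 111200 × 3600 = -14.777″.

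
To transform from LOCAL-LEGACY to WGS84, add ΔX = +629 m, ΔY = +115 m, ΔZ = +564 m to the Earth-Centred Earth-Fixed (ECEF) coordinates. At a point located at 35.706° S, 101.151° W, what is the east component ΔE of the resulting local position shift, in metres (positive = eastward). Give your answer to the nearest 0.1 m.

The local east axis at (φ, λ) is (−sin λ, cos λ, 0), so ΔE = −sin(-101.151°)·629 + cos(-101.151°)·115 = 594.88 m.

ΔE = 594.9 m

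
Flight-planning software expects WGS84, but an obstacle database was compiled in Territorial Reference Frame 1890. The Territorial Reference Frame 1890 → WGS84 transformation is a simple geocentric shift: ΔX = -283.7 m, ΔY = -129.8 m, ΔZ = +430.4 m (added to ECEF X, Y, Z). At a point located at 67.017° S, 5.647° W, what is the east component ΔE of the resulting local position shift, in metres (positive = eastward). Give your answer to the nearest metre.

ΔE = -157 m

At φ = -67.017°, λ = -5.647°: sin φ = -0.920621, cos φ = 0.390458, sin λ = -0.098399, cos λ = 0.995147.
ΔE = −sin λ·ΔX + cos λ·ΔY = −(-0.098399)·(-283.7) + (0.995147)·(-129.8) = -157.09 m.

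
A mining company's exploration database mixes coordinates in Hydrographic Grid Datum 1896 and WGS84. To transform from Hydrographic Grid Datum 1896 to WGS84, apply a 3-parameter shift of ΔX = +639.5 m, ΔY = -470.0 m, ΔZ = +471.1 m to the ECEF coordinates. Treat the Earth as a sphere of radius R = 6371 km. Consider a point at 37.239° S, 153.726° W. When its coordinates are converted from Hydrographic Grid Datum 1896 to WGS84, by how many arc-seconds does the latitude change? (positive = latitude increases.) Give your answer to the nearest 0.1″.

sin φ = -0.605141, cos φ = 0.796118, sin λ = -0.442664, cos λ = -0.896687.
North component: ΔN = −sin φ cos λ·ΔX − sin φ sin λ·ΔY + cos φ·ΔZ = −(-0.605141)(-0.896687)(639.5) − (-0.605141)(-0.442664)(-470.0) + (0.796118)(471.1) = 153.95 m.
1° of latitude spans πR/180 = 111195 m, so Δφ = 153.95 / 111195 × 3600 = 4.984″.

Δφ = 5.0″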